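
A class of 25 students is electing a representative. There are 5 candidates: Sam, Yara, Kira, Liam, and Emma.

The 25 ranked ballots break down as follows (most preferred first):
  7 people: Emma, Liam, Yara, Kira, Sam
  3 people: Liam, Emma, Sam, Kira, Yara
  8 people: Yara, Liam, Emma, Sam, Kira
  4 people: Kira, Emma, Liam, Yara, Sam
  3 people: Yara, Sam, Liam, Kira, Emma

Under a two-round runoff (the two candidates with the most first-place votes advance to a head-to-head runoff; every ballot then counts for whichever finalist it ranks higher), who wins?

Round 1 first-place votes: Sam 0, Yara 11, Kira 4, Liam 3, Emma 7. Yara and Emma advance.
Runoff: Yara is ranked above Emma on 11 ballots, Emma above Yara on 14.

Emma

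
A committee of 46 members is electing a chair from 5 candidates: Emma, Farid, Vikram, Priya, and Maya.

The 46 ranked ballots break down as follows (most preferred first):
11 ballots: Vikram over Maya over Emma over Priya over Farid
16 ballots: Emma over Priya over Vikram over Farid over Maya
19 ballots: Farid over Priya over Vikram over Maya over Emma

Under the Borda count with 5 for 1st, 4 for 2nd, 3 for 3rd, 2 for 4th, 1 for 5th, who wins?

Emma: 11×3 + 16×5 + 19×1 = 132
Farid: 11×1 + 16×2 + 19×5 = 138
Vikram: 11×5 + 16×3 + 19×3 = 160
Priya: 11×2 + 16×4 + 19×4 = 162
Maya: 11×4 + 16×1 + 19×2 = 98

Priya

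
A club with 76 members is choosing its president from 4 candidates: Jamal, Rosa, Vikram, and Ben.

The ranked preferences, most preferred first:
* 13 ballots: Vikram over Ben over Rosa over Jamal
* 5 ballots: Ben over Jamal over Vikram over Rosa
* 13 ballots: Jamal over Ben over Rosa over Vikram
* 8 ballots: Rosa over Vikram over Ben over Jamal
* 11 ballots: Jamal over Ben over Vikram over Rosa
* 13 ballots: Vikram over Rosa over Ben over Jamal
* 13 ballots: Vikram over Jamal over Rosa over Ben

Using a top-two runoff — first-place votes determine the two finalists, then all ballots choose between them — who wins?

Round 1 first-place votes: Jamal 24, Rosa 8, Vikram 39, Ben 5. Vikram and Jamal advance.
Runoff: Vikram is ranked above Jamal on 47 ballots, Jamal above Vikram on 29.

Vikram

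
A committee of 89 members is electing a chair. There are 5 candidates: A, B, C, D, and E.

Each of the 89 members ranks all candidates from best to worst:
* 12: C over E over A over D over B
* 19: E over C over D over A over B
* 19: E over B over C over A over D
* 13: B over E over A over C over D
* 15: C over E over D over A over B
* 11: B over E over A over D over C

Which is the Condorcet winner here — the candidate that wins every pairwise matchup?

E vs A: 89–0
E vs B: 65–24
E vs C: 62–27
E vs D: 89–0
E beats every other candidate.

E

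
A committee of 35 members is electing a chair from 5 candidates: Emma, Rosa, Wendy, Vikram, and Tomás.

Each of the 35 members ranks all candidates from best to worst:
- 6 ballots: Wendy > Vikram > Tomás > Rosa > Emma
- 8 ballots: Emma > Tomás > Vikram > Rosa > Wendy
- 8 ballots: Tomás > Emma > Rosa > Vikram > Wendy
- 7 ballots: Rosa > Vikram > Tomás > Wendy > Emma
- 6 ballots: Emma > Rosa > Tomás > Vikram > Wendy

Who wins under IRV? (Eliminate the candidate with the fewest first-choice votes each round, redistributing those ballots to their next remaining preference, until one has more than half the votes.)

Round 1: Emma 14, Rosa 7, Wendy 6, Vikram 0, Tomás 8. Vikram eliminated.
Round 2: Emma 14, Rosa 7, Wendy 6, Tomás 8. Wendy eliminated.
Round 3: Emma 14, Rosa 7, Tomás 14. Rosa eliminated.
Round 4: Emma 14, Tomás 21. Tomás has a majority (≥18).

Tomás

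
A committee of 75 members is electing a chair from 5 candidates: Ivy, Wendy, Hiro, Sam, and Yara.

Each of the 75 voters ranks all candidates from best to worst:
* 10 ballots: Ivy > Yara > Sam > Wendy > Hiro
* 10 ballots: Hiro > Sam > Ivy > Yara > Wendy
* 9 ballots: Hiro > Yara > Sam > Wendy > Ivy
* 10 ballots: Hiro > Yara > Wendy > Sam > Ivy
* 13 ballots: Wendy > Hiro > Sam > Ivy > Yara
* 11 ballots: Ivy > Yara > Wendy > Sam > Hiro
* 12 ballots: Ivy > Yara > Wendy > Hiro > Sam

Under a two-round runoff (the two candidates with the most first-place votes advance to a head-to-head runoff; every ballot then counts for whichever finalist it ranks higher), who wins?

Hiro

Round 1 first-place votes: Ivy 33, Wendy 13, Hiro 29, Sam 0, Yara 0. Ivy and Hiro advance.
Runoff: Ivy is ranked above Hiro on 33 ballots, Hiro above Ivy on 42.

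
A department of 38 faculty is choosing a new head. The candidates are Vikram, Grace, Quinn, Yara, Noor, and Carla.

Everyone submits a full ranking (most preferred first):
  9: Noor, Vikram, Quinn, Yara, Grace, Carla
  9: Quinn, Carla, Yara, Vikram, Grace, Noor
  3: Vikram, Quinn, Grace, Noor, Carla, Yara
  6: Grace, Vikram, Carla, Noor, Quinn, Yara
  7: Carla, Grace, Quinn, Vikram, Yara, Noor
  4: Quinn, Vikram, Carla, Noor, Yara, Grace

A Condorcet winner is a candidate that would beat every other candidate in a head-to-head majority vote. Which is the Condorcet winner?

Quinn

Quinn vs Vikram: 20–18
Quinn vs Grace: 25–13
Quinn vs Yara: 38–0
Quinn vs Noor: 23–15
Quinn vs Carla: 25–13
Quinn beats every other candidate.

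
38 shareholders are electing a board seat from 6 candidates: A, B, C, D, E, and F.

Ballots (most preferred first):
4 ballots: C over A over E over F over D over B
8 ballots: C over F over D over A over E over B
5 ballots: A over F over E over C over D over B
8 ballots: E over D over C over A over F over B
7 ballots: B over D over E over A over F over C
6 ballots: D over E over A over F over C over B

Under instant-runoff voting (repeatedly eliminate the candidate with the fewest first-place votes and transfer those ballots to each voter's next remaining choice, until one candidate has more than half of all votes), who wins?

Round 1: A 5, B 7, C 12, D 6, E 8, F 0. F eliminated.
Round 2: A 5, B 7, C 12, D 6, E 8. A eliminated.
Round 3: B 7, C 12, D 6, E 13. D eliminated.
Round 4: B 7, C 12, E 19. B eliminated.
Round 5: C 12, E 26. E has a majority (≥20).

E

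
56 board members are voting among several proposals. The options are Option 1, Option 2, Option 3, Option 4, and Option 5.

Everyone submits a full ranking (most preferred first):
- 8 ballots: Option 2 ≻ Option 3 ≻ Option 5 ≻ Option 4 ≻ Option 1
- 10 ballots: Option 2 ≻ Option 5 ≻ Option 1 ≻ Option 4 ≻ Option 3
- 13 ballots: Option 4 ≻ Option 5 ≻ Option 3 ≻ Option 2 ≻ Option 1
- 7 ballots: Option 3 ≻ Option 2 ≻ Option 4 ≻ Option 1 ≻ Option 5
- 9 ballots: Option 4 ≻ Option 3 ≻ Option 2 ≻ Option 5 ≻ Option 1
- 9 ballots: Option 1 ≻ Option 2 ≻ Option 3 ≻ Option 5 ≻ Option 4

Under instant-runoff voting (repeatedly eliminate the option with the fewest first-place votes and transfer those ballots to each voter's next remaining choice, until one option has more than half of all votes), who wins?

Option 2

Round 1: Option 1 9, Option 2 18, Option 3 7, Option 4 22, Option 5 0. Option 5 eliminated.
Round 2: Option 1 9, Option 2 18, Option 3 7, Option 4 22. Option 3 eliminated.
Round 3: Option 1 9, Option 2 25, Option 4 22. Option 1 eliminated.
Round 4: Option 2 34, Option 4 22. Option 2 has a majority (≥29).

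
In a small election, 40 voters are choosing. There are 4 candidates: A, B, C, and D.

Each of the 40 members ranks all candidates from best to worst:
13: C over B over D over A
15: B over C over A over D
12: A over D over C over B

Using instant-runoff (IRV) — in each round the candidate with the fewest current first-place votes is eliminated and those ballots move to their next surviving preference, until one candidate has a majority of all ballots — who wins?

Round 1: A 12, B 15, C 13, D 0. D eliminated.
Round 2: A 12, B 15, C 13. A eliminated.
Round 3: B 15, C 25. C has a majority (≥21).

C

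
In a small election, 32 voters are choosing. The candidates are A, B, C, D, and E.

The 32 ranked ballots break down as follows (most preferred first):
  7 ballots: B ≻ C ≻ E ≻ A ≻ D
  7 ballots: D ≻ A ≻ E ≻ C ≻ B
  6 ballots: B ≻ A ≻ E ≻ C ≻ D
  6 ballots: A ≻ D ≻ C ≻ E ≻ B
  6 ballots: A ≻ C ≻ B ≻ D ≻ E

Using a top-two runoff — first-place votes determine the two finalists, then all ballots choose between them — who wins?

Round 1 first-place votes: A 12, B 13, C 0, D 7, E 0. B and A advance.
Runoff: B is ranked above A on 13 ballots, A above B on 19.

A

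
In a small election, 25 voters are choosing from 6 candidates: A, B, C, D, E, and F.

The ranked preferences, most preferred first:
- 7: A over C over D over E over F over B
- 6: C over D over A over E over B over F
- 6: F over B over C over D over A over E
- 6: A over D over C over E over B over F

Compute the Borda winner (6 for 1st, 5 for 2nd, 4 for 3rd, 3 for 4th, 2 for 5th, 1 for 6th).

A: 7×6 + 6×4 + 6×2 + 6×6 = 114
B: 7×1 + 6×2 + 6×5 + 6×2 = 61
C: 7×5 + 6×6 + 6×4 + 6×4 = 119
D: 7×4 + 6×5 + 6×3 + 6×5 = 106
E: 7×3 + 6×3 + 6×1 + 6×3 = 63
F: 7×2 + 6×1 + 6×6 + 6×1 = 62

C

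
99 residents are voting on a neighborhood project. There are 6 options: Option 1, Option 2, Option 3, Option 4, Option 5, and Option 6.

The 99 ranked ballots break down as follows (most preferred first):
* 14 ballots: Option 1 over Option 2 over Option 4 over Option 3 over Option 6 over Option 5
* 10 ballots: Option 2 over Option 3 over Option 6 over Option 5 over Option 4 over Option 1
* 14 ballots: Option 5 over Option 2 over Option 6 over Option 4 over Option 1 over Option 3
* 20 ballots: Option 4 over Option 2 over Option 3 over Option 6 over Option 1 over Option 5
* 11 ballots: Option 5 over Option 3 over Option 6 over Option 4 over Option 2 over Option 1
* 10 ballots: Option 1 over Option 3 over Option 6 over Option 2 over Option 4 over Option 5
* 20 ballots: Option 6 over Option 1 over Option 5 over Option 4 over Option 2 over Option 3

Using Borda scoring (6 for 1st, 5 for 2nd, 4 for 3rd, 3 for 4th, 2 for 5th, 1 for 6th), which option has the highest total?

Option 1: 14×6 + 10×1 + 14×2 + 20×2 + 11×1 + 10×6 + 20×5 = 333
Option 2: 14×5 + 10×6 + 14×5 + 20×5 + 11×2 + 10×3 + 20×2 = 392
Option 3: 14×3 + 10×5 + 14×1 + 20×4 + 11×5 + 10×5 + 20×1 = 311
Option 4: 14×4 + 10×2 + 14×3 + 20×6 + 11×3 + 10×2 + 20×3 = 351
Option 5: 14×1 + 10×3 + 14×6 + 20×1 + 11×6 + 10×1 + 20×4 = 304
Option 6: 14×2 + 10×4 + 14×4 + 20×3 + 11×4 + 10×4 + 20×6 = 388

Option 2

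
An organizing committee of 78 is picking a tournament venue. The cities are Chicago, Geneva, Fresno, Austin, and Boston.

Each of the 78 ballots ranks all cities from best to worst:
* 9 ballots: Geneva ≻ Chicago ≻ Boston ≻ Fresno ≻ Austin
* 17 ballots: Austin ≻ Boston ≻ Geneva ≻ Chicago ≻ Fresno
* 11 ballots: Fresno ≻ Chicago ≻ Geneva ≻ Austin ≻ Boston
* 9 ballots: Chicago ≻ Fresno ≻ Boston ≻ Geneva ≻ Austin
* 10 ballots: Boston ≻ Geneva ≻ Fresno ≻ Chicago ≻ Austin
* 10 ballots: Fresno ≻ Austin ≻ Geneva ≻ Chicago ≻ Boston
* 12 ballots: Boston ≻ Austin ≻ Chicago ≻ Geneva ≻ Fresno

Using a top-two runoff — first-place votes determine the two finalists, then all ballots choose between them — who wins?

Boston

Round 1 first-place votes: Chicago 9, Geneva 9, Fresno 21, Austin 17, Boston 22. Boston and Fresno advance.
Runoff: Boston is ranked above Fresno on 48 ballots, Fresno above Boston on 30.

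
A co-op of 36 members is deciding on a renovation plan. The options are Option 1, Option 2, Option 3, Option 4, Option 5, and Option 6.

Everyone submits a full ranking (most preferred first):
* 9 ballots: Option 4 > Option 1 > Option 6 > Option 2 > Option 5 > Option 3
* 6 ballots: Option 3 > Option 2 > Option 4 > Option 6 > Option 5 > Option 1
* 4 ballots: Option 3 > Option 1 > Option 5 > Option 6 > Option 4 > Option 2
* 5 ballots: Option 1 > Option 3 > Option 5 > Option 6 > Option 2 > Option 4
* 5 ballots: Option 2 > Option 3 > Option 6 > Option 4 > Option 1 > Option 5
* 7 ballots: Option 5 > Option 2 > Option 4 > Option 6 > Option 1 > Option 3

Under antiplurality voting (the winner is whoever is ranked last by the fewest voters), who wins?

Last-place votes: Option 1 6, Option 2 4, Option 3 16, Option 4 5, Option 5 5, Option 6 0.

Option 6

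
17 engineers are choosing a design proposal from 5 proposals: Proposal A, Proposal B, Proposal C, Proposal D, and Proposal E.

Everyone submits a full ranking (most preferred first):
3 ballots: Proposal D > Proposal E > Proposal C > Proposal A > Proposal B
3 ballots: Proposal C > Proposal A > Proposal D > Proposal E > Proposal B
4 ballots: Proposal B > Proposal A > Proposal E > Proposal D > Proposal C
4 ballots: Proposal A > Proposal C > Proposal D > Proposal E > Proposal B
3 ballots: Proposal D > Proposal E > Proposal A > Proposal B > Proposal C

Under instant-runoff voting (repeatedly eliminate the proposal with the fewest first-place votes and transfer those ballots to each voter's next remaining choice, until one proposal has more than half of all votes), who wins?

Round 1: Proposal A 4, Proposal B 4, Proposal C 3, Proposal D 6, Proposal E 0. Proposal E eliminated.
Round 2: Proposal A 4, Proposal B 4, Proposal C 3, Proposal D 6. Proposal C eliminated.
Round 3: Proposal A 7, Proposal B 4, Proposal D 6. Proposal B eliminated.
Round 4: Proposal A 11, Proposal D 6. Proposal A has a majority (≥9).

Proposal A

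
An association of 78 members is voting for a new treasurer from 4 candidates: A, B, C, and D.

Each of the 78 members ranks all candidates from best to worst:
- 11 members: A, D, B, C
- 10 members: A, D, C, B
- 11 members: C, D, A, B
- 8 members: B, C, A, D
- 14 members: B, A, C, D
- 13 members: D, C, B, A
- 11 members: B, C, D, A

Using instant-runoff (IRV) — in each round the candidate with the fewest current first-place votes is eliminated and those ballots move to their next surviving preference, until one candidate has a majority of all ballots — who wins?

D

Round 1: A 21, B 33, C 11, D 13. C eliminated.
Round 2: A 21, B 33, D 24. A eliminated.
Round 3: B 33, D 45. D has a majority (≥40).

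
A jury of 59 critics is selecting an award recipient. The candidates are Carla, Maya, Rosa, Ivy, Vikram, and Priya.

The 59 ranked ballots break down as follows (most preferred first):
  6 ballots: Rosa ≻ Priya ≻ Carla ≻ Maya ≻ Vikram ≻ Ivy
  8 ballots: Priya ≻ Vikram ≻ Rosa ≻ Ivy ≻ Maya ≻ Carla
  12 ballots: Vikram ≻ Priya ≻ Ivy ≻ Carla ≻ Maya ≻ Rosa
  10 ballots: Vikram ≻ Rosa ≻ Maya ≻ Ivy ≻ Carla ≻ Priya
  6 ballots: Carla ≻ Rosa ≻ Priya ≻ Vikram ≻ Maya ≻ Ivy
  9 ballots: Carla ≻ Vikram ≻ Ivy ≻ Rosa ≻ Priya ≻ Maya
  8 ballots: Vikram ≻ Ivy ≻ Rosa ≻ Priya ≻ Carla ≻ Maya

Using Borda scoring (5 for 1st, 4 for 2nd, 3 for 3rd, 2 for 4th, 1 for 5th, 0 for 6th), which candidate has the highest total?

Carla: 6×3 + 8×0 + 12×2 + 10×1 + 6×5 + 9×5 + 8×1 = 135
Maya: 6×2 + 8×1 + 12×1 + 10×3 + 6×1 + 9×0 + 8×0 = 68
Rosa: 6×5 + 8×3 + 12×0 + 10×4 + 6×4 + 9×2 + 8×3 = 160
Ivy: 6×0 + 8×2 + 12×3 + 10×2 + 6×0 + 9×3 + 8×4 = 131
Vikram: 6×1 + 8×4 + 12×5 + 10×5 + 6×2 + 9×4 + 8×5 = 236
Priya: 6×4 + 8×5 + 12×4 + 10×0 + 6×3 + 9×1 + 8×2 = 155

Vikram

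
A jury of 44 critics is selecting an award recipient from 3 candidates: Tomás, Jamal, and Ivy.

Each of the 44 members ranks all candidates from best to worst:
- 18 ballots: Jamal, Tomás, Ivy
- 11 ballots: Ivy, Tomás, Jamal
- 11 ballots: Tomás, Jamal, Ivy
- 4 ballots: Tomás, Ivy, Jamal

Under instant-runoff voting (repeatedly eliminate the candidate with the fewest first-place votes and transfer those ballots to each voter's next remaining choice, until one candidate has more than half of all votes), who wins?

Round 1: Tomás 15, Jamal 18, Ivy 11. Ivy eliminated.
Round 2: Tomás 26, Jamal 18. Tomás has a majority (≥23).

Tomás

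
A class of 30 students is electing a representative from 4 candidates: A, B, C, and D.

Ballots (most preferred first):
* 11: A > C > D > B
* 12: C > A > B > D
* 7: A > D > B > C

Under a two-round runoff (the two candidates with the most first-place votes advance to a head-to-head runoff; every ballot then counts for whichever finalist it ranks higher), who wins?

Round 1 first-place votes: A 18, B 0, C 12, D 0. A and C advance.
Runoff: A is ranked above C on 18 ballots, C above A on 12.

A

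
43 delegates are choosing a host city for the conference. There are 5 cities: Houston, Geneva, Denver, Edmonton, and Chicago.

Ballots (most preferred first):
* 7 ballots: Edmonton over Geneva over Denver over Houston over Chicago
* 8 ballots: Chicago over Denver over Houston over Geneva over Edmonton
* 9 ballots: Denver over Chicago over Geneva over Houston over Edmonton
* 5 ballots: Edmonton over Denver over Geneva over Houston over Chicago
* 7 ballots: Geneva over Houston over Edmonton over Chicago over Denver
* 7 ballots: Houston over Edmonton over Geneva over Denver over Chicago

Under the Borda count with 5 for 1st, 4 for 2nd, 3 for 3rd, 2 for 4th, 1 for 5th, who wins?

Geneva

Houston: 7×2 + 8×3 + 9×2 + 5×2 + 7×4 + 7×5 = 129
Geneva: 7×4 + 8×2 + 9×3 + 5×3 + 7×5 + 7×3 = 142
Denver: 7×3 + 8×4 + 9×5 + 5×4 + 7×1 + 7×2 = 139
Edmonton: 7×5 + 8×1 + 9×1 + 5×5 + 7×3 + 7×4 = 126
Chicago: 7×1 + 8×5 + 9×4 + 5×1 + 7×2 + 7×1 = 109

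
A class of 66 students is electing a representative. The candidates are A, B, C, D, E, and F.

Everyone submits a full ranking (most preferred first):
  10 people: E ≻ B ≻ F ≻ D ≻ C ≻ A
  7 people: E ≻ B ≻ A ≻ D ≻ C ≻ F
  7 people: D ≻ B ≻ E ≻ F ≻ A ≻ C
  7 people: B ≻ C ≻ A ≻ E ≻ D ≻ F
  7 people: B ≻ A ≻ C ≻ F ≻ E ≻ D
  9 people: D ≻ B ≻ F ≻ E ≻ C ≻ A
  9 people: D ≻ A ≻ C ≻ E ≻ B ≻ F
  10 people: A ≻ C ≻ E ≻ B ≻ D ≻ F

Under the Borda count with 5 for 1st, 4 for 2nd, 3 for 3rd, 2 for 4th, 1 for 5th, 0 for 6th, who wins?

A: 10×0 + 7×3 + 7×1 + 7×3 + 7×4 + 9×0 + 9×4 + 10×5 = 163
B: 10×4 + 7×4 + 7×4 + 7×5 + 7×5 + 9×4 + 9×1 + 10×2 = 231
C: 10×1 + 7×1 + 7×0 + 7×4 + 7×3 + 9×1 + 9×3 + 10×4 = 142
D: 10×2 + 7×2 + 7×5 + 7×1 + 7×0 + 9×5 + 9×5 + 10×1 = 176
E: 10×5 + 7×5 + 7×3 + 7×2 + 7×1 + 9×2 + 9×2 + 10×3 = 193
F: 10×3 + 7×0 + 7×2 + 7×0 + 7×2 + 9×3 + 9×0 + 10×0 = 85

B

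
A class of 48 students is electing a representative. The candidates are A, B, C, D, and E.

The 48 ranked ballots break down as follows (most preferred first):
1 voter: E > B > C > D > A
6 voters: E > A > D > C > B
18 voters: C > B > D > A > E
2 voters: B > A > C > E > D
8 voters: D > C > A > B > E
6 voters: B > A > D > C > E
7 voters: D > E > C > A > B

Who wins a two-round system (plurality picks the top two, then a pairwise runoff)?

Round 1 first-place votes: A 0, B 8, C 18, D 15, E 7. C and D advance.
Runoff: C is ranked above D on 21 ballots, D above C on 27.

D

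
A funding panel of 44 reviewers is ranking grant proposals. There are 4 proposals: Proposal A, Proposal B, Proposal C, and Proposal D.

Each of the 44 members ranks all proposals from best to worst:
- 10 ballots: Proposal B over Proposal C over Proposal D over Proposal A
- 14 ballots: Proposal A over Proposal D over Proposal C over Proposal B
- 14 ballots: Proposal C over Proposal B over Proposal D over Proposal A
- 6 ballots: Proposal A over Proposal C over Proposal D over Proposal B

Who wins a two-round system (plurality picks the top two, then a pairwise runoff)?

Round 1 first-place votes: Proposal A 20, Proposal B 10, Proposal C 14, Proposal D 0. Proposal A and Proposal C advance.
Runoff: Proposal A is ranked above Proposal C on 20 ballots, Proposal C above Proposal A on 24.

Proposal C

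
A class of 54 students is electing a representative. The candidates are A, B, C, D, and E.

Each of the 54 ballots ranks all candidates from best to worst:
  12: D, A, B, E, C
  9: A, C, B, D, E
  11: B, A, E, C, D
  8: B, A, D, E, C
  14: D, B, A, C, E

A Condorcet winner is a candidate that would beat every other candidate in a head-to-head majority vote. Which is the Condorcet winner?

B

B vs A: 33–21
B vs C: 45–9
B vs D: 28–26
B vs E: 54–0
B beats every other candidate.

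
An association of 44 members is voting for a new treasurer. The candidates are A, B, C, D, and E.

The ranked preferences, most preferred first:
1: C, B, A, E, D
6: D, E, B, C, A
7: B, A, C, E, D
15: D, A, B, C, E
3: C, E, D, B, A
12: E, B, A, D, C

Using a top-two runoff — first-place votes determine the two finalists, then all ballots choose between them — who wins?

E

Round 1 first-place votes: A 0, B 7, C 4, D 21, E 12. D and E advance.
Runoff: D is ranked above E on 21 ballots, E above D on 23.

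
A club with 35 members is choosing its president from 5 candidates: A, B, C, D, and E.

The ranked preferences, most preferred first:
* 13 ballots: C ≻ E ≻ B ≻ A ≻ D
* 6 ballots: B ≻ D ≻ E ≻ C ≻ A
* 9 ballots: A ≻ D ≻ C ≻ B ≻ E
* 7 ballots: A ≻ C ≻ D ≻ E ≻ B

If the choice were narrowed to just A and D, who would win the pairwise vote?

A

A is ranked above D on 29 ballots; D above A on 6.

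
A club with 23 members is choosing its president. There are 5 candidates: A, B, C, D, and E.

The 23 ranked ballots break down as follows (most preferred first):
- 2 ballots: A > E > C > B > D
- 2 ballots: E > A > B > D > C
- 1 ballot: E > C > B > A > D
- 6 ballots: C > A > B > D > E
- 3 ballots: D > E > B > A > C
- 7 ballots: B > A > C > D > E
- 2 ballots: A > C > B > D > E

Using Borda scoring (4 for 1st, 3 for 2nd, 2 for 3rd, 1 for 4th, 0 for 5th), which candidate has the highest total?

A: 2×4 + 2×3 + 1×1 + 6×3 + 3×1 + 7×3 + 2×4 = 65
B: 2×1 + 2×2 + 1×2 + 6×2 + 3×2 + 7×4 + 2×2 = 58
C: 2×2 + 2×0 + 1×3 + 6×4 + 3×0 + 7×2 + 2×3 = 51
D: 2×0 + 2×1 + 1×0 + 6×1 + 3×4 + 7×1 + 2×1 = 29
E: 2×3 + 2×4 + 1×4 + 6×0 + 3×3 + 7×0 + 2×0 = 27

A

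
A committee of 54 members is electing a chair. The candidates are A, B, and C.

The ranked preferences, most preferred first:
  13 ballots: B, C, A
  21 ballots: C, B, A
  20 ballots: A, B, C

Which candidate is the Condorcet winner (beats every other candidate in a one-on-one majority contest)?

B

B vs A: 34–20
B vs C: 33–21
B beats every other candidate.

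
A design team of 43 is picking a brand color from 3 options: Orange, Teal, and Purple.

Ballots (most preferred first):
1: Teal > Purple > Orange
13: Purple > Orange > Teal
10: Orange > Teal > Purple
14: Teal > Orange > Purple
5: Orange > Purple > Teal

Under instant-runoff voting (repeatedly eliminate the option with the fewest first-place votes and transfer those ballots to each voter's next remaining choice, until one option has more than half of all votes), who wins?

Round 1: Orange 15, Teal 15, Purple 13. Purple eliminated.
Round 2: Orange 28, Teal 15. Orange has a majority (≥22).

Orange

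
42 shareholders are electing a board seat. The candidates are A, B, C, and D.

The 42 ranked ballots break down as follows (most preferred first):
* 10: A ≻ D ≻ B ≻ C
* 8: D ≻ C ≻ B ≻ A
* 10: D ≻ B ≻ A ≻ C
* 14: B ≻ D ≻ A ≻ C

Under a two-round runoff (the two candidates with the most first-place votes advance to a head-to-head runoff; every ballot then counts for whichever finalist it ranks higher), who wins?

D

Round 1 first-place votes: A 10, B 14, C 0, D 18. D and B advance.
Runoff: D is ranked above B on 28 ballots, B above D on 14.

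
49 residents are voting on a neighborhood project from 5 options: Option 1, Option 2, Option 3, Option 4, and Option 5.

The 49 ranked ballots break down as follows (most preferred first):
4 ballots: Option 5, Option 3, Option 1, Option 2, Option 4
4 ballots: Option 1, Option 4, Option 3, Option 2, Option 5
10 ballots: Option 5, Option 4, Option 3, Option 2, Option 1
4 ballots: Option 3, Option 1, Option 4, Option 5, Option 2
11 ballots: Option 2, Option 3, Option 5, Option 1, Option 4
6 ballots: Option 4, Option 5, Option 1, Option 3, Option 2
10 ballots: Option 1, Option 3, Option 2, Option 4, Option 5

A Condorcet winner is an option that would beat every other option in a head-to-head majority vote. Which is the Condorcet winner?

Option 3

Option 3 vs Option 1: 29–20
Option 3 vs Option 2: 38–11
Option 3 vs Option 4: 29–20
Option 3 vs Option 5: 29–20
Option 3 beats every other option.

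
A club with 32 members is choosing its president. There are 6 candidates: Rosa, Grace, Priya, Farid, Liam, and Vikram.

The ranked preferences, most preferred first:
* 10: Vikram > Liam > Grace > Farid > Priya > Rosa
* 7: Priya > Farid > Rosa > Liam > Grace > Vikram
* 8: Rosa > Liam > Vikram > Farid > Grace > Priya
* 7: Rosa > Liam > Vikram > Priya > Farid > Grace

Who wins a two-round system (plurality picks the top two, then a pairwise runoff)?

Round 1 first-place votes: Rosa 15, Grace 0, Priya 7, Farid 0, Liam 0, Vikram 10. Rosa and Vikram advance.
Runoff: Rosa is ranked above Vikram on 22 ballots, Vikram above Rosa on 10.

Rosa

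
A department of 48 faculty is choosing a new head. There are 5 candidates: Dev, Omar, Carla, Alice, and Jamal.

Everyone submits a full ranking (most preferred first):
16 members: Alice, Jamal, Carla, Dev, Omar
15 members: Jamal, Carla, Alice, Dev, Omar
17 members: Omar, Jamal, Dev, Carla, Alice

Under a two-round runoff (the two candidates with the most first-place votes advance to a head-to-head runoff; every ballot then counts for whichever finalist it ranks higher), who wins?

Round 1 first-place votes: Dev 0, Omar 17, Carla 0, Alice 16, Jamal 15. Omar and Alice advance.
Runoff: Omar is ranked above Alice on 17 ballots, Alice above Omar on 31.

Alice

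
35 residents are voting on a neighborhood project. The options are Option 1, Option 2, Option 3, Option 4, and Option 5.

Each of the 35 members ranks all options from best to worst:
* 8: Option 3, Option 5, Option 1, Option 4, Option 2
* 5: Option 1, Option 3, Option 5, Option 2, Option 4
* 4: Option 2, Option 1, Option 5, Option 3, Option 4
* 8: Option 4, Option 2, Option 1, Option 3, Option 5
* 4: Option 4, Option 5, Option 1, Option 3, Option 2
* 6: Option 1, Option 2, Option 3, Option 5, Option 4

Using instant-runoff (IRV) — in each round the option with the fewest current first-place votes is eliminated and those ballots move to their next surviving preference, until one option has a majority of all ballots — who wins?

Round 1: Option 1 11, Option 2 4, Option 3 8, Option 4 12, Option 5 0. Option 5 eliminated.
Round 2: Option 1 11, Option 2 4, Option 3 8, Option 4 12. Option 2 eliminated.
Round 3: Option 1 15, Option 3 8, Option 4 12. Option 3 eliminated.
Round 4: Option 1 23, Option 4 12. Option 1 has a majority (≥18).

Option 1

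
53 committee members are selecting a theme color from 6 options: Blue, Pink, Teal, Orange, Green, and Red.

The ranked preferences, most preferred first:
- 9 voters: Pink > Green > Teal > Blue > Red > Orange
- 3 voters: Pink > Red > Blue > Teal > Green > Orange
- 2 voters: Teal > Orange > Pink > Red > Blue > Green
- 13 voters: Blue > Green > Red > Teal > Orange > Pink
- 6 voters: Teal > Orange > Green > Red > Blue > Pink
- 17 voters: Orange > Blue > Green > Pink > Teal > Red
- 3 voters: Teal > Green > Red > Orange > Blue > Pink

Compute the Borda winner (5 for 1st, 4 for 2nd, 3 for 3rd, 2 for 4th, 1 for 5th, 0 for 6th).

Blue: 9×2 + 3×3 + 2×1 + 13×5 + 6×1 + 17×4 + 3×1 = 171
Pink: 9×5 + 3×5 + 2×3 + 13×0 + 6×0 + 17×2 + 3×0 = 100
Teal: 9×3 + 3×2 + 2×5 + 13×2 + 6×5 + 17×1 + 3×5 = 131
Orange: 9×0 + 3×0 + 2×4 + 13×1 + 6×4 + 17×5 + 3×2 = 136
Green: 9×4 + 3×1 + 2×0 + 13×4 + 6×3 + 17×3 + 3×4 = 172
Red: 9×1 + 3×4 + 2×2 + 13×3 + 6×2 + 17×0 + 3×3 = 85

Green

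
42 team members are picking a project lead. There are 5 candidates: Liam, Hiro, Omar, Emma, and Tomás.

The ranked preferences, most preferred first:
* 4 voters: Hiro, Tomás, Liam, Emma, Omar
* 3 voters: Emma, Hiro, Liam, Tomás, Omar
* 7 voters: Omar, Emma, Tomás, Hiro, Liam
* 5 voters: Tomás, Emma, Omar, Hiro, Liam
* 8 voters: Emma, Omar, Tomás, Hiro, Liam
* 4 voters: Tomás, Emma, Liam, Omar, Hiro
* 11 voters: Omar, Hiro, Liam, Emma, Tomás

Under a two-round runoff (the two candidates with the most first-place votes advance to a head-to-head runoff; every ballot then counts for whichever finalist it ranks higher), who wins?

Emma

Round 1 first-place votes: Liam 0, Hiro 4, Omar 18, Emma 11, Tomás 9. Omar and Emma advance.
Runoff: Omar is ranked above Emma on 18 ballots, Emma above Omar on 24.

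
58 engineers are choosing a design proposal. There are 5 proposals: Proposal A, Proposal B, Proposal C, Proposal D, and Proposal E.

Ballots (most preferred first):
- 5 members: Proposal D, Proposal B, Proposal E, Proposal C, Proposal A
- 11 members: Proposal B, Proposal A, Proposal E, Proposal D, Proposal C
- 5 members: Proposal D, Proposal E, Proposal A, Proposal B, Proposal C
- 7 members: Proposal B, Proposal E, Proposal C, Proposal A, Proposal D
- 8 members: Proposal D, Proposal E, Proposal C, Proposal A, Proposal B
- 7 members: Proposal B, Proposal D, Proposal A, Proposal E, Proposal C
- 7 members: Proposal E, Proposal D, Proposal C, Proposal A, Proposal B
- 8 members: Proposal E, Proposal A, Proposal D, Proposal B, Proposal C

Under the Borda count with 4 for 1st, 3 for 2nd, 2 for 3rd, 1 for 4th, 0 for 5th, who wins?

Proposal A: 5×0 + 11×3 + 5×2 + 7×1 + 8×1 + 7×2 + 7×1 + 8×3 = 103
Proposal B: 5×3 + 11×4 + 5×1 + 7×4 + 8×0 + 7×4 + 7×0 + 8×1 = 128
Proposal C: 5×1 + 11×0 + 5×0 + 7×2 + 8×2 + 7×0 + 7×2 + 8×0 = 49
Proposal D: 5×4 + 11×1 + 5×4 + 7×0 + 8×4 + 7×3 + 7×3 + 8×2 = 141
Proposal E: 5×2 + 11×2 + 5×3 + 7×3 + 8×3 + 7×1 + 7×4 + 8×4 = 159

Proposal E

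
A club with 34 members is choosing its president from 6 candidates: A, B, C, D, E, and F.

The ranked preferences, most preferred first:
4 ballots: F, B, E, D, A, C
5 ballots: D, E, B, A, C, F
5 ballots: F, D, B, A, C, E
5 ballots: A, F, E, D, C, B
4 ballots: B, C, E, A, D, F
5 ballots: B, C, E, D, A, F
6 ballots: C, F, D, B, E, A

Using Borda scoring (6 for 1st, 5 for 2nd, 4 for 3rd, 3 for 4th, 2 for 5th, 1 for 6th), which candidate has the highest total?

A: 4×2 + 5×3 + 5×3 + 5×6 + 4×3 + 5×2 + 6×1 = 96
B: 4×5 + 5×4 + 5×4 + 5×1 + 4×6 + 5×6 + 6×3 = 137
C: 4×1 + 5×2 + 5×2 + 5×2 + 4×5 + 5×5 + 6×6 = 115
D: 4×3 + 5×6 + 5×5 + 5×3 + 4×2 + 5×3 + 6×4 = 129
E: 4×4 + 5×5 + 5×1 + 5×4 + 4×4 + 5×4 + 6×2 = 114
F: 4×6 + 5×1 + 5×6 + 5×5 + 4×1 + 5×1 + 6×5 = 123

B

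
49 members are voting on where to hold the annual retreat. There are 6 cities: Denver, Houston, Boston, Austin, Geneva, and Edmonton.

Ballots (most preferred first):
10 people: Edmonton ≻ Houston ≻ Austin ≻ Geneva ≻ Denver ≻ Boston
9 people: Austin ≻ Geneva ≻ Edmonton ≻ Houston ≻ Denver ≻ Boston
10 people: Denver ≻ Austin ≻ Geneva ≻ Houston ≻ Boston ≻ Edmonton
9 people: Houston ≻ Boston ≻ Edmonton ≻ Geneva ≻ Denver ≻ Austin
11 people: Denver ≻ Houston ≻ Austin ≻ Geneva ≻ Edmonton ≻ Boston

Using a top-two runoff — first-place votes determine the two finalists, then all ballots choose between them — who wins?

Round 1 first-place votes: Denver 21, Houston 9, Boston 0, Austin 9, Geneva 0, Edmonton 10. Denver and Edmonton advance.
Runoff: Denver is ranked above Edmonton on 21 ballots, Edmonton above Denver on 28.

Edmonton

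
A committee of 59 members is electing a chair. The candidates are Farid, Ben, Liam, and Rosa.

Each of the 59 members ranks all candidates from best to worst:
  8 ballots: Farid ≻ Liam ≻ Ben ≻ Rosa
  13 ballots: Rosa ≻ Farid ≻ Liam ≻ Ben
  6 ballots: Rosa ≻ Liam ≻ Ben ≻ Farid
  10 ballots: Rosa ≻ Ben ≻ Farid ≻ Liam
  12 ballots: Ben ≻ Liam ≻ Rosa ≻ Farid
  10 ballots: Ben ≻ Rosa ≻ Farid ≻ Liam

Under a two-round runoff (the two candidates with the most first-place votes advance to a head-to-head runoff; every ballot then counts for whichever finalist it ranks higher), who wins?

Round 1 first-place votes: Farid 8, Ben 22, Liam 0, Rosa 29. Rosa and Ben advance.
Runoff: Rosa is ranked above Ben on 29 ballots, Ben above Rosa on 30.

Ben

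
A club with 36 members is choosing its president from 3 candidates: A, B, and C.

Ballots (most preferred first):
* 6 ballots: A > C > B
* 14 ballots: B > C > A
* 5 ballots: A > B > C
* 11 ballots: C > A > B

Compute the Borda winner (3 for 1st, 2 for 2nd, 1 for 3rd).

A: 6×3 + 14×1 + 5×3 + 11×2 = 69
B: 6×1 + 14×3 + 5×2 + 11×1 = 69
C: 6×2 + 14×2 + 5×1 + 11×3 = 78

C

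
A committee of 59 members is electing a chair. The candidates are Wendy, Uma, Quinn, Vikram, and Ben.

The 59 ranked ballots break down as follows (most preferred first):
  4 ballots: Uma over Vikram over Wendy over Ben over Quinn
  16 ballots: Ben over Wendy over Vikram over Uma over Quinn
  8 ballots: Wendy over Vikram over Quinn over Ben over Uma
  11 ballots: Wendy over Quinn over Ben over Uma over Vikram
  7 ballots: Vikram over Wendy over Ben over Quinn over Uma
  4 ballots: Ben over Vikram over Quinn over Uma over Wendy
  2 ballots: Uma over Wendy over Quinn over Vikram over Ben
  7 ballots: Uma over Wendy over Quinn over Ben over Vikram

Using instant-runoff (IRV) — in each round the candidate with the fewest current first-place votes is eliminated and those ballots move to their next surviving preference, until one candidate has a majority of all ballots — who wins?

Wendy

Round 1: Wendy 19, Uma 13, Quinn 0, Vikram 7, Ben 20. Quinn eliminated.
Round 2: Wendy 19, Uma 13, Vikram 7, Ben 20. Vikram eliminated.
Round 3: Wendy 26, Uma 13, Ben 20. Uma eliminated.
Round 4: Wendy 39, Ben 20. Wendy has a majority (≥30).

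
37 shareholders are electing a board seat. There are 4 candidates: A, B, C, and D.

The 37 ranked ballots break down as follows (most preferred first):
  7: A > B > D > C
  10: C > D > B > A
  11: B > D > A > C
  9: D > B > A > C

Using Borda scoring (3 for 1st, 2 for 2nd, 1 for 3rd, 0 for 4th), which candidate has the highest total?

A: 7×3 + 10×0 + 11×1 + 9×1 = 41
B: 7×2 + 10×1 + 11×3 + 9×2 = 75
C: 7×0 + 10×3 + 11×0 + 9×0 = 30
D: 7×1 + 10×2 + 11×2 + 9×3 = 76

D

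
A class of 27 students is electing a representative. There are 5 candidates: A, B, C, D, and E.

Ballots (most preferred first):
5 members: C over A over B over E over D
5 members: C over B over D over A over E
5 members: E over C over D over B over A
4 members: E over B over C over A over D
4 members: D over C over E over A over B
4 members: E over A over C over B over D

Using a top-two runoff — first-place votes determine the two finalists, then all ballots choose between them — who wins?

C

Round 1 first-place votes: A 0, B 0, C 10, D 4, E 13. E and C advance.
Runoff: E is ranked above C on 13 ballots, C above E on 14.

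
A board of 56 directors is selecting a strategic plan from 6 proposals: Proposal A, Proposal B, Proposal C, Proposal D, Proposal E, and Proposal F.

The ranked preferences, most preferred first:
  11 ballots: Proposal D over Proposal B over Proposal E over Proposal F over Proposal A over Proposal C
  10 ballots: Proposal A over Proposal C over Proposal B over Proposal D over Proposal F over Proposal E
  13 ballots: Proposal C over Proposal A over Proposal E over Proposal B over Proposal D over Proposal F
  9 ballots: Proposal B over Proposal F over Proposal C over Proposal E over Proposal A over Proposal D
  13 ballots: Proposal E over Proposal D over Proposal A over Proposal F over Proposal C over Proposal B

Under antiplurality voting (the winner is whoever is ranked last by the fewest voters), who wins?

Proposal A

Last-place votes: Proposal A 0, Proposal B 13, Proposal C 11, Proposal D 9, Proposal E 10, Proposal F 13.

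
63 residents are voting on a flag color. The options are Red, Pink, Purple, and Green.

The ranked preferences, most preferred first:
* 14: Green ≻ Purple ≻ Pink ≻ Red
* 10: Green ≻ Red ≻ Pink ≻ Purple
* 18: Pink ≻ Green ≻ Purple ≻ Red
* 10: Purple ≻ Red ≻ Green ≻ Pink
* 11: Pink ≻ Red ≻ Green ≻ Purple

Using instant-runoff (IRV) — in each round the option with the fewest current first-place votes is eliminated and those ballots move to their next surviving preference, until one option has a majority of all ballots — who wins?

Green

Round 1: Red 0, Pink 29, Purple 10, Green 24. Red eliminated.
Round 2: Pink 29, Purple 10, Green 24. Purple eliminated.
Round 3: Pink 29, Green 34. Green has a majority (≥32).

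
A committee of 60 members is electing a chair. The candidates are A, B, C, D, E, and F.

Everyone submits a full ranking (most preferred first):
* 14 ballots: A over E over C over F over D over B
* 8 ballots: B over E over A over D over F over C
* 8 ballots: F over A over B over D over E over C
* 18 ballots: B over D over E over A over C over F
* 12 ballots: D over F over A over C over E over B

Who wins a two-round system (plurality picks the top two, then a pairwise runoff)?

Round 1 first-place votes: A 14, B 26, C 0, D 12, E 0, F 8. B and A advance.
Runoff: B is ranked above A on 26 ballots, A above B on 34.

A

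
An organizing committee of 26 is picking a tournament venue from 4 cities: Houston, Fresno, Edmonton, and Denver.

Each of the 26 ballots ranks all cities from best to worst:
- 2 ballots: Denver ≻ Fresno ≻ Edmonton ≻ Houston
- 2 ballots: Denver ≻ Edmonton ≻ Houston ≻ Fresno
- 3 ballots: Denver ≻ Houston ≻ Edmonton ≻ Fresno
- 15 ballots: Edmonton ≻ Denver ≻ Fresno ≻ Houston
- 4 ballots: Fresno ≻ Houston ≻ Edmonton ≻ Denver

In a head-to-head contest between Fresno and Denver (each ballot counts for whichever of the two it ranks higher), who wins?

Denver

Fresno is ranked above Denver on 4 ballots; Denver above Fresno on 22.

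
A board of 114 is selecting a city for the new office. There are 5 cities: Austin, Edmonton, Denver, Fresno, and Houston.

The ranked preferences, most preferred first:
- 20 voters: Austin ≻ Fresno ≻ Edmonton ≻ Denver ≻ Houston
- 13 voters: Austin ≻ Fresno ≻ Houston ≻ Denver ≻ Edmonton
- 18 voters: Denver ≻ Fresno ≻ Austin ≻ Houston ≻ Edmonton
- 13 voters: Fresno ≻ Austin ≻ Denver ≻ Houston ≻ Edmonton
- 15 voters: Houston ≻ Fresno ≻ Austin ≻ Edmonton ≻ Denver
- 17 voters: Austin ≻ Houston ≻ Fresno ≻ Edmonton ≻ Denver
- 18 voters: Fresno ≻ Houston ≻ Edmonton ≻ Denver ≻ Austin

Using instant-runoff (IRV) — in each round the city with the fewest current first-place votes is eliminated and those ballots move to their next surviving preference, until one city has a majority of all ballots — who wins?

Fresno

Round 1: Austin 50, Edmonton 0, Denver 18, Fresno 31, Houston 15. Edmonton eliminated.
Round 2: Austin 50, Denver 18, Fresno 31, Houston 15. Houston eliminated.
Round 3: Austin 50, Denver 18, Fresno 46. Denver eliminated.
Round 4: Austin 50, Fresno 64. Fresno has a majority (≥58).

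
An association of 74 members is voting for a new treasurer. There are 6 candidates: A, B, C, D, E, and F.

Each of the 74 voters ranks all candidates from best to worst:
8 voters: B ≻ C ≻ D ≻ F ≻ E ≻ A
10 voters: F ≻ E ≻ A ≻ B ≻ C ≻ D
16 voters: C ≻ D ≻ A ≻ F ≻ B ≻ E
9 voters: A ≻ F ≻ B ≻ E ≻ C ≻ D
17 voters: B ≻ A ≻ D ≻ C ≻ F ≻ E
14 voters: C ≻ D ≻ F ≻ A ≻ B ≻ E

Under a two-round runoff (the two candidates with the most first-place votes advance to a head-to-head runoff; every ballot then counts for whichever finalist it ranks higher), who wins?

Round 1 first-place votes: A 9, B 25, C 30, D 0, E 0, F 10. C and B advance.
Runoff: C is ranked above B on 30 ballots, B above C on 44.

B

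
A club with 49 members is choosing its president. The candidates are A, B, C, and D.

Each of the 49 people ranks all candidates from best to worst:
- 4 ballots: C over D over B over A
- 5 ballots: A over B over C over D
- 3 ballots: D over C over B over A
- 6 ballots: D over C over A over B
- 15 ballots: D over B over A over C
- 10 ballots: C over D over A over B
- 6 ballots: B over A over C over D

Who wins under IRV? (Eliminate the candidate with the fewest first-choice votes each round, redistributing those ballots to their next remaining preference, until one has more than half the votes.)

C

Round 1: A 5, B 6, C 14, D 24. A eliminated.
Round 2: B 11, C 14, D 24. B eliminated.
Round 3: C 25, D 24. C has a majority (≥25).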